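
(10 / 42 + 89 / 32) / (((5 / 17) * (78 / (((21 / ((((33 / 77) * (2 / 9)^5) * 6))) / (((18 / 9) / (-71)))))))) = -37491786927 / 532480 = -70409.76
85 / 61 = 1.39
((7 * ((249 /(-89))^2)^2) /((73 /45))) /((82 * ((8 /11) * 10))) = 2663977932693 /6009200874016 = 0.44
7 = 7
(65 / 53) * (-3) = -3.68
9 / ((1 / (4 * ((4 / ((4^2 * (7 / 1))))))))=1.29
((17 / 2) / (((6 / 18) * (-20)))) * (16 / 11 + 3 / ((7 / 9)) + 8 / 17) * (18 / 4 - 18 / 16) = -613089 / 24640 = -24.88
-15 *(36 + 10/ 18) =-1645/ 3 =-548.33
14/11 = 1.27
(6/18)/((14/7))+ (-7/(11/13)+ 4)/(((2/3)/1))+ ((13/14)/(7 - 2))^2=-1003823/161700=-6.21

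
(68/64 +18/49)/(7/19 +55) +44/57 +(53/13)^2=138394226899/7944990144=17.42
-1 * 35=-35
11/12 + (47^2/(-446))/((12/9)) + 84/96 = -2573/1338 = -1.92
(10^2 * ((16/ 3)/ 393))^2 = 2560000/ 1390041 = 1.84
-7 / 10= -0.70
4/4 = 1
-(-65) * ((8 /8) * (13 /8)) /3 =35.21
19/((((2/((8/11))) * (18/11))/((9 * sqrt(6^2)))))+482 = 710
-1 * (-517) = 517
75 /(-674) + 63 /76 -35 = -878039 /25612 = -34.28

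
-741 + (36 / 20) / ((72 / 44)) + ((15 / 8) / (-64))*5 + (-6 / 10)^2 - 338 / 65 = -9534547 / 12800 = -744.89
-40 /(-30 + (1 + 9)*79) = -1 /19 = -0.05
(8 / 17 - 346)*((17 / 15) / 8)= -979 / 20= -48.95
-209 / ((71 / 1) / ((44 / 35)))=-9196 / 2485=-3.70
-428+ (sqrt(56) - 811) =-1239+ 2 * sqrt(14) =-1231.52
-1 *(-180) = 180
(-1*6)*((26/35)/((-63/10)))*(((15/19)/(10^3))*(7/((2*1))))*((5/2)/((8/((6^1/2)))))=0.00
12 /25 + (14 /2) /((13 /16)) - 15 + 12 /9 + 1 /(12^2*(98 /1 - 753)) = -28025681 /6130800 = -4.57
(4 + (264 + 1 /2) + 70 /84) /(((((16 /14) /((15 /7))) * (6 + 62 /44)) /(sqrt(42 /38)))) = 11110 * sqrt(399) /3097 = 71.66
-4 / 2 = -2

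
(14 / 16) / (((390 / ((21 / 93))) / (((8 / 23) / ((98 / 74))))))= 37 / 278070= 0.00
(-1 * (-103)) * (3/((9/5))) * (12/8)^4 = 13905/16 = 869.06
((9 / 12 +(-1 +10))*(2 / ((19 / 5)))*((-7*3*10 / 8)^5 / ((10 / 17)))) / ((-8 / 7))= 59232227315625 / 622592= 95138111.82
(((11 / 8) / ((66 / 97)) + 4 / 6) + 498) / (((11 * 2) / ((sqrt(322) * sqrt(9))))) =24033 * sqrt(322) / 352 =1225.16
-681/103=-6.61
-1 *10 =-10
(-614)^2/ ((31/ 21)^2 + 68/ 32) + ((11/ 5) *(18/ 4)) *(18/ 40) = 53204381487/ 607400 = 87593.65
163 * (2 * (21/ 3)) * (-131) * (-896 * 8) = 2142816256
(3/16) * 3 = 9/16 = 0.56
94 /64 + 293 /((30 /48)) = 75243 /160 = 470.27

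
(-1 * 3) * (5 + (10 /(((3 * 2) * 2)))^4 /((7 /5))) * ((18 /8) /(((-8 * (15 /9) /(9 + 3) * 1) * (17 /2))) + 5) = -15699443 /205632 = -76.35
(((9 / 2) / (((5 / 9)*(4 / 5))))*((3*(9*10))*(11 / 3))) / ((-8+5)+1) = -40095 / 8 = -5011.88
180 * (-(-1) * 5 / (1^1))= 900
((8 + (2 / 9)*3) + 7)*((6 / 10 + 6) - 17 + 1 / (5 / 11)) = -1927 / 15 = -128.47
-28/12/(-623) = 1/267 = 0.00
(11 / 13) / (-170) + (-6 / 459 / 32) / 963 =-762761 / 153232560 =-0.00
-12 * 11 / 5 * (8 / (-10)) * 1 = 528 / 25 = 21.12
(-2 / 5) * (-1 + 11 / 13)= 4 / 65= 0.06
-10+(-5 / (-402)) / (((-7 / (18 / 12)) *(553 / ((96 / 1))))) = -2593690 / 259357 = -10.00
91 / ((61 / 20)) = 1820 / 61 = 29.84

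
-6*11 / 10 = -33 / 5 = -6.60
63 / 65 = 0.97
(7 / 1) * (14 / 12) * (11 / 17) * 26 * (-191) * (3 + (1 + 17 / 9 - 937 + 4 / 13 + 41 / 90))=24414097.42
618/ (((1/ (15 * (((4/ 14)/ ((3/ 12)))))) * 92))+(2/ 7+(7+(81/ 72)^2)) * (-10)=152715/ 5152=29.64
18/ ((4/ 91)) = 819/ 2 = 409.50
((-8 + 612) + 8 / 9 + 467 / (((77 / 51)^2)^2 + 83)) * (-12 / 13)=-3276676897259 / 5817481059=-563.25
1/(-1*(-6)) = 1/6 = 0.17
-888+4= -884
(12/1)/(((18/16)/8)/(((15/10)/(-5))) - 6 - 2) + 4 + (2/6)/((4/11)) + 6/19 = 235751/61788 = 3.82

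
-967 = -967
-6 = -6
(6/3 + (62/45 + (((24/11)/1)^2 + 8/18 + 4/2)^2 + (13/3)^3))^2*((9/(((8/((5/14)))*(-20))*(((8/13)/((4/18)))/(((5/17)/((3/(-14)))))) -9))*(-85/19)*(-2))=1680.50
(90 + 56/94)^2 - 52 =18015696/2209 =8155.59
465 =465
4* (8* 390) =12480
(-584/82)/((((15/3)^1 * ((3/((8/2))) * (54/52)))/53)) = -96.93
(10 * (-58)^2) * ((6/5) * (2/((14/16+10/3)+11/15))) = 9688320/593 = 16337.81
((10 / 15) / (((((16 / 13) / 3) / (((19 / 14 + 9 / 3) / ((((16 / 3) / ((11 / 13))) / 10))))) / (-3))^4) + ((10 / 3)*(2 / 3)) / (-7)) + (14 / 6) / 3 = 201997714335128698531 / 46404974149632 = 4352932.37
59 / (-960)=-59 / 960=-0.06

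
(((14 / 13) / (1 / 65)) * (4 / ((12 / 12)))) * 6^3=60480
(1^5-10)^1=-9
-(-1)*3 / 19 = 3 / 19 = 0.16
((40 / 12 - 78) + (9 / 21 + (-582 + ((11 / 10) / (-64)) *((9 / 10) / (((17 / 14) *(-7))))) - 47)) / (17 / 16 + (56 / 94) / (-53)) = -2001212408411 / 2991588600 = -668.95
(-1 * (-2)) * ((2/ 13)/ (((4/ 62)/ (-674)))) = -41788/ 13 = -3214.46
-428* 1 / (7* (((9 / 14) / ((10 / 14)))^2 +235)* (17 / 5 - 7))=107000 / 1485603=0.07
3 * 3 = 9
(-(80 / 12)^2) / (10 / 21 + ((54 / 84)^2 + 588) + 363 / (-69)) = -0.08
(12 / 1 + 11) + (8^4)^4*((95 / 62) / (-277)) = -13370061393558659 / 8587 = -1557011924252.78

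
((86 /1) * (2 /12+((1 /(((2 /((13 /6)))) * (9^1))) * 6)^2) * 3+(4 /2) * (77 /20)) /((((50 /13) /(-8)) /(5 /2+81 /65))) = -24361688 /16875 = -1443.66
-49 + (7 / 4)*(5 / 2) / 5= -385 / 8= -48.12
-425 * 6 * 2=-5100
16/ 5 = 3.20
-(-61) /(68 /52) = 793 /17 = 46.65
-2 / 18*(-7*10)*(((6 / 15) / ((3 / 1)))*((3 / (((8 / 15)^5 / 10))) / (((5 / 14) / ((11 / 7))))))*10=32484375 / 1024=31723.02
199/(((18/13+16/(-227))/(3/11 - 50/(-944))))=993038059/20134576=49.32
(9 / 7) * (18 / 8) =81 / 28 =2.89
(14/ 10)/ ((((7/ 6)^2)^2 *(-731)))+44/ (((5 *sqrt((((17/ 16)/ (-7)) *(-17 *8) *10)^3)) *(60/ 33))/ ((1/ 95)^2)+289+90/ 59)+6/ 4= 261463700817550000 *sqrt(35)/ 8554644877572312873746857+32151802971797782879599965757731/ 21449317740883387237731706961810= 1.50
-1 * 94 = -94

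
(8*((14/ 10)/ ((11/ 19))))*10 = 2128/ 11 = 193.45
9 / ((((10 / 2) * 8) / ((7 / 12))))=21 / 160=0.13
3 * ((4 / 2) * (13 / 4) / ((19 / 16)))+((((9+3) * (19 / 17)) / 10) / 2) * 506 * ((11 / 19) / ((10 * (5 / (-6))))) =-288786 / 40375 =-7.15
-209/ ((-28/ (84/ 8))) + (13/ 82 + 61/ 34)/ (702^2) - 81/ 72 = 13267085167/ 171742194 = 77.25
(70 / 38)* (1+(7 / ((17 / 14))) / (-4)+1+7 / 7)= 1855 / 646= 2.87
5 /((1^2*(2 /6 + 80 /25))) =75 /53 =1.42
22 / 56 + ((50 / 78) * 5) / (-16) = 0.19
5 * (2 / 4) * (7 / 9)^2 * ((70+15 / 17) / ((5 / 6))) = 59045 / 459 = 128.64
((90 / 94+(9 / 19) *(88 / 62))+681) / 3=6299080 / 27683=227.54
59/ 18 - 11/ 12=85/ 36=2.36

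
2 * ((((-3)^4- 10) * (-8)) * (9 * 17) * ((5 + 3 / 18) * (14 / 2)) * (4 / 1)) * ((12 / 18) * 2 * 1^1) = -33525632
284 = 284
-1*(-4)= 4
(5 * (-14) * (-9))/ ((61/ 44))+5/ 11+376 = 557521/ 671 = 830.88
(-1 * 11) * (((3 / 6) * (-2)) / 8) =11 / 8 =1.38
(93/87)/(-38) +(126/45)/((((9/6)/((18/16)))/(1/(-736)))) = -125651/4055360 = -0.03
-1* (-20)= 20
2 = 2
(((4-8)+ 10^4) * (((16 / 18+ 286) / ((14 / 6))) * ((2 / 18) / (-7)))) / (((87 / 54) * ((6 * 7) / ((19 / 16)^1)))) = -416993 / 1218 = -342.36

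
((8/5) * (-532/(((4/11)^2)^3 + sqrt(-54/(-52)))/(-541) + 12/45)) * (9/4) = 1091193655457584104/1146069682761084775 + 90160770406440888 * sqrt(78)/229213936552216955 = 4.43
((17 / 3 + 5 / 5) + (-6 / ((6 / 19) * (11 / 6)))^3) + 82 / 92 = -203064839 / 183678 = -1105.55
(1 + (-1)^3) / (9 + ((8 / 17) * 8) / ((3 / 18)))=0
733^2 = 537289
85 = 85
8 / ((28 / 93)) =186 / 7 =26.57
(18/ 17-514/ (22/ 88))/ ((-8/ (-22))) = -192137/ 34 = -5651.09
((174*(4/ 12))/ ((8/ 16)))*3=348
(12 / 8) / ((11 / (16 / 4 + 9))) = 39 / 22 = 1.77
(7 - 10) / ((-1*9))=1 / 3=0.33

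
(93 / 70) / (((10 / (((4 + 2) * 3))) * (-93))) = -9 / 350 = -0.03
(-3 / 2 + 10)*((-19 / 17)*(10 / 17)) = -95 / 17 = -5.59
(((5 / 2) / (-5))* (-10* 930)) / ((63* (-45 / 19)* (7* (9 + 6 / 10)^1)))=-14725 / 31752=-0.46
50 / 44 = 25 / 22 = 1.14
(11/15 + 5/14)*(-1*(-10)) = 229/21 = 10.90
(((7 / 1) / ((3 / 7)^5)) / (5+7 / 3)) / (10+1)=117649 / 19602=6.00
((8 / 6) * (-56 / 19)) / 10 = -112 / 285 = -0.39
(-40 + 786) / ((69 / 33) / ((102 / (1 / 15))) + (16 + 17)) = 12555180 / 555413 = 22.61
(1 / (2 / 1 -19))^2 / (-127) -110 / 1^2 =-4037331 / 36703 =-110.00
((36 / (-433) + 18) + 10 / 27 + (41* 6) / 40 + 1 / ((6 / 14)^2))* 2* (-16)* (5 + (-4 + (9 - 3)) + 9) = -894327424 / 58455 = -15299.42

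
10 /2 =5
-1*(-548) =548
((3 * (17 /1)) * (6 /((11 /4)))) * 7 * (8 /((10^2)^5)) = 1071 /1718750000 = 0.00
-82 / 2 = -41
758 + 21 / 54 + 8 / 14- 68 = 87061 / 126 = 690.96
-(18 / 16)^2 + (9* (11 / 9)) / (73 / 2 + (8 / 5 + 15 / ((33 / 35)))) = -403781 / 380224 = -1.06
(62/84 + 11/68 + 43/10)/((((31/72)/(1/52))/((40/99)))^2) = 11880640/7015581573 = 0.00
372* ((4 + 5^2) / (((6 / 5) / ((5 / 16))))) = 22475 / 8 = 2809.38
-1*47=-47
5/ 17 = 0.29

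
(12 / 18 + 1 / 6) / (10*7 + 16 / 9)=15 / 1292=0.01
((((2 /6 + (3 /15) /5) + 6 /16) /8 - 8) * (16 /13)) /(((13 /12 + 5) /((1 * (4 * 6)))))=-910824 /23725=-38.39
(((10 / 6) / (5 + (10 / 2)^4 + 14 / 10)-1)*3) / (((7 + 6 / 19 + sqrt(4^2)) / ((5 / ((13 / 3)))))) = -538422 / 1764763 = -0.31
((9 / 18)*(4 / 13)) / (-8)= -1 / 52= -0.02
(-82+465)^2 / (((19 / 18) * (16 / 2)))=1320201 / 76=17371.07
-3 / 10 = -0.30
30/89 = 0.34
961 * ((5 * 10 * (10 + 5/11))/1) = 5525750/11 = 502340.91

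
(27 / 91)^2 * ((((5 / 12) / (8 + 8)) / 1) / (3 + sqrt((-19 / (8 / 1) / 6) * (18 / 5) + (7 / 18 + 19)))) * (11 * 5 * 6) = -27064125 / 106891148 + 601425 * sqrt(64670) / 427564592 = 0.10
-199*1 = -199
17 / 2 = 8.50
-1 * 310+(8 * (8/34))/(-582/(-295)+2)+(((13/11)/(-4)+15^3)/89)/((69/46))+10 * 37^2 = 392230788107/29258394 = 13405.75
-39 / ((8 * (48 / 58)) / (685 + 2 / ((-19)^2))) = -4035.11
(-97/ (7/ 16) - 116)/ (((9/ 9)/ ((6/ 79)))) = -14184/ 553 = -25.65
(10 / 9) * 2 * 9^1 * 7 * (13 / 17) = 1820 / 17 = 107.06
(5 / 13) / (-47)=-5 / 611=-0.01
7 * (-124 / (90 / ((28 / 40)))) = -1519 / 225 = -6.75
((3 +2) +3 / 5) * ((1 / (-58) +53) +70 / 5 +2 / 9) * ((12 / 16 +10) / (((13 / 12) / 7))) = 147831334 / 5655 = 26141.70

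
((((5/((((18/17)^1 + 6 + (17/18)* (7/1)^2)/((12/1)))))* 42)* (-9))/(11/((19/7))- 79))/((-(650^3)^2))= -86751/1153169921434375000000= -0.00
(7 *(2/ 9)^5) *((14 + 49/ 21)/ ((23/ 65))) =0.18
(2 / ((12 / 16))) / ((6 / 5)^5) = 1.07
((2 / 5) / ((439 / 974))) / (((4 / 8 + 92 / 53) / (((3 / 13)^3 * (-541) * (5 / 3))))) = -335130024 / 76194157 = -4.40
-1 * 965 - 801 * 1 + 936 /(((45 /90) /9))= 15082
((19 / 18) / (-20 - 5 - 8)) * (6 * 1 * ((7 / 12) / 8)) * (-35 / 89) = 4655 / 845856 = 0.01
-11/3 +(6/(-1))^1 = -29/3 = -9.67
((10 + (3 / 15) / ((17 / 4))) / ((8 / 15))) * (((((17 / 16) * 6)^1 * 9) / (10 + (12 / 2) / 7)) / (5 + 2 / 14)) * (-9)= -1694763 / 9728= -174.21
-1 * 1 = -1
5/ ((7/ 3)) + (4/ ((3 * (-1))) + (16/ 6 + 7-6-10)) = -116/ 21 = -5.52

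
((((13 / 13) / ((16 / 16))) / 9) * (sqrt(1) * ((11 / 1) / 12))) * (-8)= -22 / 27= -0.81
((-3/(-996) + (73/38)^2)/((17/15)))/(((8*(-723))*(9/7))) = -1291115/2946201864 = -0.00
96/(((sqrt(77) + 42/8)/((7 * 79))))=-637056/113 + 121344 * sqrt(77)/113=3785.25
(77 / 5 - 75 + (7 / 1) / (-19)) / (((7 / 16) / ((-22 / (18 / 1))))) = 111408 / 665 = 167.53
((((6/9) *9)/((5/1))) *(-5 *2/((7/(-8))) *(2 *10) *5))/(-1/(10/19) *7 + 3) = -96000/721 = -133.15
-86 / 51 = -1.69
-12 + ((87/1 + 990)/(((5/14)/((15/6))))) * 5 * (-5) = -188487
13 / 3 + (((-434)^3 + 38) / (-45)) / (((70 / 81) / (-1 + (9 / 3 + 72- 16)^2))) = 768089794991 / 105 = 7315140904.68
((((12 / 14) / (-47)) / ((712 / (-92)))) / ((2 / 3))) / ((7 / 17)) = 0.01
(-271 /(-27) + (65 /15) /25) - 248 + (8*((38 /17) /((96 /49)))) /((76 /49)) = -231.90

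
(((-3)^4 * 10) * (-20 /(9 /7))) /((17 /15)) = -189000 /17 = -11117.65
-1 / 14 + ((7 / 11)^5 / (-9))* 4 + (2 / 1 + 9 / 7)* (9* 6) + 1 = 3618357931 / 20292426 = 178.31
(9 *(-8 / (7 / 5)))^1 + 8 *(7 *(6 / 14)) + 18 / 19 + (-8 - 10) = -5916 / 133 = -44.48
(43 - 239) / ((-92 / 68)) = 3332 / 23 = 144.87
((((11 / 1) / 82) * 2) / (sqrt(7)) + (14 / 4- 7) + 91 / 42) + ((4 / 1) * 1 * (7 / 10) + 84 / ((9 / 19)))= 11 * sqrt(7) / 287 + 894 / 5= 178.90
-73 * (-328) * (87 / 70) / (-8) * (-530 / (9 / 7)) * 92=423222172 / 3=141074057.33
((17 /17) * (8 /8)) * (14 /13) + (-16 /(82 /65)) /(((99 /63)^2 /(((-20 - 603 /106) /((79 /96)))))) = 43585196858 /270032191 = 161.41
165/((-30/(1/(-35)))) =11/70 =0.16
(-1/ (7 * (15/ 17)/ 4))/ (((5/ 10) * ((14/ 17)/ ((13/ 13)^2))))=-1156/ 735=-1.57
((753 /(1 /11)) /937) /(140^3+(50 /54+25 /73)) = 16325793 /5067695630500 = 0.00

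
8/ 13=0.62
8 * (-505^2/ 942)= -1020100/ 471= -2165.82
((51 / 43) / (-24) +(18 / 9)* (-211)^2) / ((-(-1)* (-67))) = -30630431 / 23048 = -1328.98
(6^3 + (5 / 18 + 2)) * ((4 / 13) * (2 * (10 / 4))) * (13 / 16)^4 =146.35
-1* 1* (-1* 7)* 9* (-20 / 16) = -315 / 4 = -78.75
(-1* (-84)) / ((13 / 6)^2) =3024 / 169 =17.89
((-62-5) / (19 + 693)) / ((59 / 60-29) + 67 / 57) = 19095 / 5446622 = 0.00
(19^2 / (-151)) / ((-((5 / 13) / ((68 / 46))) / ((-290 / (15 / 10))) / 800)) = -14807353600 / 10419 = -1421187.60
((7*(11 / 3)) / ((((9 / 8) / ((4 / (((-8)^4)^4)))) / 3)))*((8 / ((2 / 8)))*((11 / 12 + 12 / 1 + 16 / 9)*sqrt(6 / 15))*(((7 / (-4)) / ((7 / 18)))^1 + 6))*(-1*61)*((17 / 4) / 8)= -42240121*sqrt(10) / 9499780463984640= -0.00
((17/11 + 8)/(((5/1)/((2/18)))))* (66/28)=0.50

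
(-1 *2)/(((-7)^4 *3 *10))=-1/36015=-0.00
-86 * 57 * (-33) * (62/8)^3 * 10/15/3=267731717/16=16733232.31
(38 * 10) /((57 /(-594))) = -3960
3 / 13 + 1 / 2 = 0.73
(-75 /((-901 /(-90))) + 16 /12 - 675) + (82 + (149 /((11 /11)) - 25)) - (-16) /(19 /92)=-20423891 /51357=-397.68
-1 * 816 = -816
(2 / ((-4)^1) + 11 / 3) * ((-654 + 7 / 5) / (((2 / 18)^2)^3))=-10982582559 / 10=-1098258255.90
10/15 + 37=113/3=37.67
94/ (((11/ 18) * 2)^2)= 7614/ 121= 62.93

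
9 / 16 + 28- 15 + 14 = 441 / 16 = 27.56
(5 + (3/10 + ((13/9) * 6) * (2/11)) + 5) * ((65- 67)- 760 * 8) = -11917679/165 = -72228.36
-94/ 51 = -1.84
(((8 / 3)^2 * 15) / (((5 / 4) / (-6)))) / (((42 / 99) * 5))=-8448 / 35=-241.37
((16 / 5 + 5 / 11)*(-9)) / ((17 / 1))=-1809 / 935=-1.93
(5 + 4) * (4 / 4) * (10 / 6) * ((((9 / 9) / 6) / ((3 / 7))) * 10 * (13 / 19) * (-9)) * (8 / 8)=-6825 / 19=-359.21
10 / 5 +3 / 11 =25 / 11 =2.27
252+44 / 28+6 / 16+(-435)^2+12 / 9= 31832687 / 168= 189480.28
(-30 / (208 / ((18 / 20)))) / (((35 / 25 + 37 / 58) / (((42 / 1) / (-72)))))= 3045 / 81952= 0.04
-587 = -587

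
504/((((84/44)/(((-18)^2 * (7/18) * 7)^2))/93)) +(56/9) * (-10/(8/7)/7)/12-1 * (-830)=1031377907377/54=19099590877.35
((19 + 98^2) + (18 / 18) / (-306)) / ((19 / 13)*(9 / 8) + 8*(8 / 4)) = 153121124 / 280755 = 545.39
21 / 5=4.20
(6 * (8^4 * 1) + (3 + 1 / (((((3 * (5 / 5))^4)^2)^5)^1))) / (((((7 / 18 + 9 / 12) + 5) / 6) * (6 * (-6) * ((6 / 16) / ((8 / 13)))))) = -38249377192724512383971840 / 34928972863870556445273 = -1095.06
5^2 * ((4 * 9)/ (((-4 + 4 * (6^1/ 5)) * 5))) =225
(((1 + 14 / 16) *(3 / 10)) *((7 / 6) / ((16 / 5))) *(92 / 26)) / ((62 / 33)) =79695 / 206336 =0.39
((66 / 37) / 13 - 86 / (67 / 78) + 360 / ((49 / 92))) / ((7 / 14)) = 1818948132 / 1579123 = 1151.87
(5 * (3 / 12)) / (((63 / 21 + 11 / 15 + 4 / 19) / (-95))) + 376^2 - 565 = 632950881 / 4496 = 140780.89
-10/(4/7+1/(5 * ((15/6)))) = -875/57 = -15.35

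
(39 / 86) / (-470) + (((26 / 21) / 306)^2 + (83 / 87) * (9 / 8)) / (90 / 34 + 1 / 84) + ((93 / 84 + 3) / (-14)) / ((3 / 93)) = -15661054619672381 / 1801839796971480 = -8.69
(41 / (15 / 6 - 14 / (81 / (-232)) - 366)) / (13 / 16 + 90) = -106272 / 76124123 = -0.00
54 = 54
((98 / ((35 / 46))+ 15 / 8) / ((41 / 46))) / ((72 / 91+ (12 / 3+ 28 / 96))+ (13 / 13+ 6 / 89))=5842019274 / 245071145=23.84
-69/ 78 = -0.88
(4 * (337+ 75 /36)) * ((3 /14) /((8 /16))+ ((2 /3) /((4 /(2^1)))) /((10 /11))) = 679523 /630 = 1078.61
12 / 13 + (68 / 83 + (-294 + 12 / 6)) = -313188 / 1079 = -290.26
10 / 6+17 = 56 / 3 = 18.67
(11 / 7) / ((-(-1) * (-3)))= -11 / 21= -0.52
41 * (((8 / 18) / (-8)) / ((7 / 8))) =-164 / 63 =-2.60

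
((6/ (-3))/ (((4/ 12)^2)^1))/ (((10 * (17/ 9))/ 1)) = -81/ 85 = -0.95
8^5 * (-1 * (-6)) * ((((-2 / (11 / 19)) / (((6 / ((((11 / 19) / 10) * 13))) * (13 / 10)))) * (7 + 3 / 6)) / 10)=-49152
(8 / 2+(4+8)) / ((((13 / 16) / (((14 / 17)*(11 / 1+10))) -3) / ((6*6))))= -2709504 / 13891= -195.05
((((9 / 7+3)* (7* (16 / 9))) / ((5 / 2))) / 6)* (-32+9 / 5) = -4832 / 45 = -107.38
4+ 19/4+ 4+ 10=91/4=22.75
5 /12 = 0.42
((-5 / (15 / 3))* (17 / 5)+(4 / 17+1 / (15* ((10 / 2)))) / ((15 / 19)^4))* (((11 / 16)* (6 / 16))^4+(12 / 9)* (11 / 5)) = -1053649533118810111 / 129950023680000000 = -8.11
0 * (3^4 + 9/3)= 0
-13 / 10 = -1.30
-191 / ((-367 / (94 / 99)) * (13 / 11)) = 0.42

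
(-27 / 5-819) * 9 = -37098 / 5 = -7419.60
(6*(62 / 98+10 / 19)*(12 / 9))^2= 74511424 / 866761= 85.97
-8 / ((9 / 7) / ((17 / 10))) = -476 / 45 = -10.58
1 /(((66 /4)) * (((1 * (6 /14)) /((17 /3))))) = 238 /297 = 0.80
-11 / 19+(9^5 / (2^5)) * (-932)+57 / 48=-522819661 / 304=-1719801.52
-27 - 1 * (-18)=-9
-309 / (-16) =309 / 16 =19.31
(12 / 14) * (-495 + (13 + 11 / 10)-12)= -14787 / 35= -422.49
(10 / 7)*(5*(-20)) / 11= -1000 / 77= -12.99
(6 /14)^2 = 9 /49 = 0.18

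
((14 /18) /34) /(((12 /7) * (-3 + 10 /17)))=-0.01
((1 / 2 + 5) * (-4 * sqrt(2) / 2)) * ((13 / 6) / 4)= -143 * sqrt(2) / 24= -8.43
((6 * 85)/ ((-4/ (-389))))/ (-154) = -99195/ 308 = -322.06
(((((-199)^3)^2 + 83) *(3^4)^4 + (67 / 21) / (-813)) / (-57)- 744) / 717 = -45642389656954822702753289 / 697756437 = -65413068567585027.82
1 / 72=0.01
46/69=2/3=0.67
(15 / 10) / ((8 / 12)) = 9 / 4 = 2.25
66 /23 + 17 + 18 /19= 9097 /437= 20.82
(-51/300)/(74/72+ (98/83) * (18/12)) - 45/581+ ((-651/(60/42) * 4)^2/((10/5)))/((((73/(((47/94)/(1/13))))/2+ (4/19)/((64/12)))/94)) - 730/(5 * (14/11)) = 3748342521582986993/135733455305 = 27615465.27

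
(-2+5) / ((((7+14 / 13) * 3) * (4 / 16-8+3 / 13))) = -676 / 41055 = -0.02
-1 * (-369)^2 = -136161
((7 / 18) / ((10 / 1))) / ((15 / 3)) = 7 / 900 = 0.01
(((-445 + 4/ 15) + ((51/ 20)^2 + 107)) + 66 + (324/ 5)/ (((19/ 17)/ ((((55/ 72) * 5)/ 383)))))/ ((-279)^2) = -2311052729/ 679738748400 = -0.00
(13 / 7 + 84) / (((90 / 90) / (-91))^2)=710983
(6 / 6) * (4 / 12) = 1 / 3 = 0.33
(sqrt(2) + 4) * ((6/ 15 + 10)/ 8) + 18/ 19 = 13 * sqrt(2)/ 10 + 584/ 95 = 7.99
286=286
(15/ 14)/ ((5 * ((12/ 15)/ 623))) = 1335/ 8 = 166.88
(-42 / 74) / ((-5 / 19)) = 399 / 185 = 2.16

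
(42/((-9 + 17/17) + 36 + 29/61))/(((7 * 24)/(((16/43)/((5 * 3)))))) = 244/1120365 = 0.00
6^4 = 1296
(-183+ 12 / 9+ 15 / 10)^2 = 1168561 / 36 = 32460.03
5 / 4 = 1.25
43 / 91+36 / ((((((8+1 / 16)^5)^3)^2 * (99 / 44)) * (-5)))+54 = 51508657673088646812035181012193116379615323928751526823205321138129 / 945589640559020952167682362777020573547410266494382037758843808455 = 54.47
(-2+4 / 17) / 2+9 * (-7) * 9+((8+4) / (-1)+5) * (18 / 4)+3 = -20277 / 34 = -596.38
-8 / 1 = -8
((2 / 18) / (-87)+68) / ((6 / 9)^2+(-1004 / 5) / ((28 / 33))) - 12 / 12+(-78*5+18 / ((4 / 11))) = -119596361 / 349914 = -341.79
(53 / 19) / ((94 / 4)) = 106 / 893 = 0.12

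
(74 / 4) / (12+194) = 37 / 412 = 0.09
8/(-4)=-2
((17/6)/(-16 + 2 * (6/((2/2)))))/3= -17/72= -0.24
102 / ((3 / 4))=136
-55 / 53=-1.04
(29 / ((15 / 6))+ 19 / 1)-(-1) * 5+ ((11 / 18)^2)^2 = 35.74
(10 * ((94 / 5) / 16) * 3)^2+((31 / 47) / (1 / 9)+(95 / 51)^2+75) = 2595486671 / 1955952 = 1326.97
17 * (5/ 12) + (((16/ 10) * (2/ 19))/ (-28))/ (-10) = 282649/ 39900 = 7.08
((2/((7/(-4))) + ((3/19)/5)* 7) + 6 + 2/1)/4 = 4707/2660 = 1.77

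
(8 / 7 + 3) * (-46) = -190.57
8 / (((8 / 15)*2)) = 7.50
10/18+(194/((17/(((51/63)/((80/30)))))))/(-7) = 107/1764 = 0.06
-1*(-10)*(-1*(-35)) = 350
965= 965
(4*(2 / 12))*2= 4 / 3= 1.33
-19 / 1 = -19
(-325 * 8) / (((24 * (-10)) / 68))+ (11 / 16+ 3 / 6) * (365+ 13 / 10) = 562391 / 480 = 1171.65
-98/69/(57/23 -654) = 0.00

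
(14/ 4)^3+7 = 399/ 8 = 49.88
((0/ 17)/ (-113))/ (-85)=0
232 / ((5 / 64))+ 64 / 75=222784 / 75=2970.45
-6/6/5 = -1/5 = -0.20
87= 87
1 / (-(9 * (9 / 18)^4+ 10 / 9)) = -144 / 241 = -0.60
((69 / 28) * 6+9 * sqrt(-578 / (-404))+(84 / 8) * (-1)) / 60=1 / 14+51 * sqrt(202) / 4040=0.25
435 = 435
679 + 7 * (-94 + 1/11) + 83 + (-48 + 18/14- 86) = -2162/77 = -28.08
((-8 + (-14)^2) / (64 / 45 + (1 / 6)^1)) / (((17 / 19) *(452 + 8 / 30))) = 0.29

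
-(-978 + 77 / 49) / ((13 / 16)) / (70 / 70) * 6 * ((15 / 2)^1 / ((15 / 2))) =656160 / 91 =7210.55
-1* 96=-96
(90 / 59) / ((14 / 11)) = 495 / 413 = 1.20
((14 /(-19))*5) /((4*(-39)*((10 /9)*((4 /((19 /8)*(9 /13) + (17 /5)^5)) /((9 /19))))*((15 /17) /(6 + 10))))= 158721667713 /7626125000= 20.81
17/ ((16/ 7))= 119/ 16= 7.44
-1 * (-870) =870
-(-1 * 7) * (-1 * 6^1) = -42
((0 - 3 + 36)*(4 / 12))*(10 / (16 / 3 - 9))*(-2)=60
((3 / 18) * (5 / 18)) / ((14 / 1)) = 5 / 1512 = 0.00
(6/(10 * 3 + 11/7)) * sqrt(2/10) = 42 * sqrt(5)/1105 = 0.08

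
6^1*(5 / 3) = 10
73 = 73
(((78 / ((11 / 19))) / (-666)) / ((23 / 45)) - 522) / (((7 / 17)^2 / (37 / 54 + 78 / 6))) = -348131194979 / 8256402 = -42165.00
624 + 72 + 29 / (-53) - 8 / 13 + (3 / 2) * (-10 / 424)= 694.80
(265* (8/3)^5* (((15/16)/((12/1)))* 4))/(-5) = -542720/243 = -2233.42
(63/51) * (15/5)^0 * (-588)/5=-145.27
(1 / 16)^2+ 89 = 22785 / 256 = 89.00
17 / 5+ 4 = 37 / 5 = 7.40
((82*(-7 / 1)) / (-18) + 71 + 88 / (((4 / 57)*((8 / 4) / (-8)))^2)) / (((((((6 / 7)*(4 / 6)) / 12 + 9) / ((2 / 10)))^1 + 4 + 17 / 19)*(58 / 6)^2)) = 1027079466 / 16822523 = 61.05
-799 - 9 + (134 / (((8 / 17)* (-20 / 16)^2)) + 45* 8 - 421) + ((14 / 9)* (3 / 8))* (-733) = -334303 / 300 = -1114.34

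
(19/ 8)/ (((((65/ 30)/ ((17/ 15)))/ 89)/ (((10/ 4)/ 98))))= 28747/ 10192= 2.82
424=424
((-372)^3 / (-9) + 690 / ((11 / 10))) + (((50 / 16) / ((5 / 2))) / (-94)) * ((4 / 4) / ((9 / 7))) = 5720499.26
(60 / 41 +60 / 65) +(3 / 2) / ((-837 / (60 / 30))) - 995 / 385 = -2307358 / 11450439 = -0.20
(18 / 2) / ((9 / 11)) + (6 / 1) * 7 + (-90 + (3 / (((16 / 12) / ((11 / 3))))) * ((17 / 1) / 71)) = -9947 / 284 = -35.02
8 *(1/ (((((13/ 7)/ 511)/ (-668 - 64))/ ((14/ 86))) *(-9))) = 48876128/ 1677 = 29144.98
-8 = -8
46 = 46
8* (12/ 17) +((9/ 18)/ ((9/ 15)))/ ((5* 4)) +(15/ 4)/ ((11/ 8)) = 37771/ 4488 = 8.42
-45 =-45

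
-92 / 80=-23 / 20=-1.15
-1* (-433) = 433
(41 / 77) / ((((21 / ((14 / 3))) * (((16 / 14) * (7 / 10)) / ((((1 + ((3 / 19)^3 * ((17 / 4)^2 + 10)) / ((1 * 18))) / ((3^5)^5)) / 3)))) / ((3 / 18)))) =45271175 / 4639571634255539490432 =0.00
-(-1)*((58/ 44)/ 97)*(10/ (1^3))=145/ 1067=0.14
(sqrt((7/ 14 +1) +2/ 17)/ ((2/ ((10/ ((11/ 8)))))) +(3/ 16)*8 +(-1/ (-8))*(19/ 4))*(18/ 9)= 67/ 16 +40*sqrt(1870)/ 187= 13.44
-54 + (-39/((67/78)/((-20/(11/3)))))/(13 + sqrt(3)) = -2116854/61171 - 91260*sqrt(3)/61171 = -37.19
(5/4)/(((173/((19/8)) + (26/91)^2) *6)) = 4655/1629408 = 0.00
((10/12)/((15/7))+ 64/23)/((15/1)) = 1313/6210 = 0.21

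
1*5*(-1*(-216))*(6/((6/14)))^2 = 211680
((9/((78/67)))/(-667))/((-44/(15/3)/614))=308535/381524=0.81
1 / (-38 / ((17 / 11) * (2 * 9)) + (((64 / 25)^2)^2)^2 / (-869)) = -20287628173828125 / 70778836719933493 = -0.29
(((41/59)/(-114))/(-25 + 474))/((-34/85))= 205/6039948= 0.00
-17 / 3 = -5.67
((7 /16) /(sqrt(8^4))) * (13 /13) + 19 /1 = 19463 /1024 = 19.01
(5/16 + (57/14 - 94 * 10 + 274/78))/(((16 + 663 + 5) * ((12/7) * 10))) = -4071427/51217920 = -0.08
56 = 56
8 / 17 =0.47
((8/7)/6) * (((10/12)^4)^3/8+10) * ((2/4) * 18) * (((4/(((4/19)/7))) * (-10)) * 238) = -5434007.59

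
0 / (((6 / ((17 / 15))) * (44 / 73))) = 0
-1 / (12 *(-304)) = 1 / 3648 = 0.00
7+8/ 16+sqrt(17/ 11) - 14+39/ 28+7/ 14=-129/ 28+sqrt(187)/ 11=-3.36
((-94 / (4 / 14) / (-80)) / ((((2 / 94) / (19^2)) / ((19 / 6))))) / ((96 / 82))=4348489397 / 23040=188736.52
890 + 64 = 954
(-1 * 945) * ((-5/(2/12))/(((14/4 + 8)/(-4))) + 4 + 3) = -378945/23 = -16475.87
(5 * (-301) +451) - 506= -1560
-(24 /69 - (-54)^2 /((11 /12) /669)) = 538421816 /253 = 2128149.47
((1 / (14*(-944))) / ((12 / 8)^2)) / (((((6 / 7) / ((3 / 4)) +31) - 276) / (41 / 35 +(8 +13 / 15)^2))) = 31417 / 2855213550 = 0.00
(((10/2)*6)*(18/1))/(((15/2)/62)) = 4464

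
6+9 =15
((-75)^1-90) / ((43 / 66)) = -10890 / 43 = -253.26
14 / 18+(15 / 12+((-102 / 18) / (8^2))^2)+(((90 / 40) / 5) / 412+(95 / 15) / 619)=24055018849 / 11751690240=2.05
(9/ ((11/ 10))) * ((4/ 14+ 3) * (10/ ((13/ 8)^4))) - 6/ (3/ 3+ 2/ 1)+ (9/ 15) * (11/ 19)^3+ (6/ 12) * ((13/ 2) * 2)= 6511909985277/ 150842922230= 43.17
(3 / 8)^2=9 / 64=0.14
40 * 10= 400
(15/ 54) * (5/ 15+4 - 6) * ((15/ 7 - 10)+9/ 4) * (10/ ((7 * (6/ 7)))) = 19625/ 4536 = 4.33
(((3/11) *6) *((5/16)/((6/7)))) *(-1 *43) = -4515/176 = -25.65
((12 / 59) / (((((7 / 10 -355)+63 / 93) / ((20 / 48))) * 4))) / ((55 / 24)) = -620 / 23715109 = -0.00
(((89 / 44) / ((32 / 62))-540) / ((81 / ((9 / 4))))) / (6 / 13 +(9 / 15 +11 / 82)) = -1005773665 / 80758656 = -12.45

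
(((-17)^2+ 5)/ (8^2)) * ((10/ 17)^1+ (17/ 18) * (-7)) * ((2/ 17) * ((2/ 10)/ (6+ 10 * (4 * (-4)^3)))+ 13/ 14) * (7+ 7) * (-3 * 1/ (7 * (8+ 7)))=6068075657/ 590484800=10.28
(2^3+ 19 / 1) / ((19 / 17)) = 459 / 19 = 24.16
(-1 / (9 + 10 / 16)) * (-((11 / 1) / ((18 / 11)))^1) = 44 / 63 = 0.70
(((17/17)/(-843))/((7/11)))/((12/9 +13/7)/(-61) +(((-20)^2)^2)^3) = -671/1474400255999999981173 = -0.00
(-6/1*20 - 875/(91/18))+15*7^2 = 5745/13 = 441.92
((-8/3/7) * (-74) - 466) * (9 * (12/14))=-165492/49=-3377.39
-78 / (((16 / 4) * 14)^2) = -39 / 1568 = -0.02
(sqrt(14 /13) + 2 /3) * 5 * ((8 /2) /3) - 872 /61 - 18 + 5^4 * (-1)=-358415 /549 + 20 * sqrt(182) /39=-645.93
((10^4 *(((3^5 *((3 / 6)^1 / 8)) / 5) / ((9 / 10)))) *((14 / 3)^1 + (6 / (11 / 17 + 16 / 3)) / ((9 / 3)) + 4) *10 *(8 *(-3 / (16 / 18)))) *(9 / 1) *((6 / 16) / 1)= -16886373750 / 61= -276825799.18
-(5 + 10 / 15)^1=-17 / 3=-5.67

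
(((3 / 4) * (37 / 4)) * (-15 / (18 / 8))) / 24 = -1.93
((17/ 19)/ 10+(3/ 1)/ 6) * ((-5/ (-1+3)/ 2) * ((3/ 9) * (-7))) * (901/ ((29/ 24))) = 706384/ 551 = 1282.00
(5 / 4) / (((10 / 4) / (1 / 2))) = 1 / 4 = 0.25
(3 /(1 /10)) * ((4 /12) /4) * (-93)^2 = 43245 /2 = 21622.50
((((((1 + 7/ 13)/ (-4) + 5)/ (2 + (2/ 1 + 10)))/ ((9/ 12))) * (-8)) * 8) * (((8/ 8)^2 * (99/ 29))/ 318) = -42240/ 139867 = -0.30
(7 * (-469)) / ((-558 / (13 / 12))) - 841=-5588657 / 6696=-834.63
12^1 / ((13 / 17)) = 204 / 13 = 15.69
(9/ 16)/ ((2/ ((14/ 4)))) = 0.98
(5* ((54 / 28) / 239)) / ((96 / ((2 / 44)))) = 45 / 2355584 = 0.00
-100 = -100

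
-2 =-2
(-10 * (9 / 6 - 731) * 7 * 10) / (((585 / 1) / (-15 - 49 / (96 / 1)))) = -76035785 / 5616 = -13539.14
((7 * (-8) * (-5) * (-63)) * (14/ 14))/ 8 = -2205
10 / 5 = 2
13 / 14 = 0.93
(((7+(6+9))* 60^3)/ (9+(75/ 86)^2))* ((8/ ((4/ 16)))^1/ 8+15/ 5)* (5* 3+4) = 519376704000/ 8021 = 64752113.70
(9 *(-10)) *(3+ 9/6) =-405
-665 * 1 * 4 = -2660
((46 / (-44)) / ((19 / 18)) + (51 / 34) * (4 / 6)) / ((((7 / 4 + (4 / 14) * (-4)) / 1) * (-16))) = -7 / 7106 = -0.00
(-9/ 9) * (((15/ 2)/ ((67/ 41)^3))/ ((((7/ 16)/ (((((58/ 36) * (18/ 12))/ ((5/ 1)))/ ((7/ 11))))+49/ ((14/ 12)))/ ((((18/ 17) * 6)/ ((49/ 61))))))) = -1448424438120/ 4536948800111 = -0.32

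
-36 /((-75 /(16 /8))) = 24 /25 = 0.96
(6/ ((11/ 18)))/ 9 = 1.09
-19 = -19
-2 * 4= -8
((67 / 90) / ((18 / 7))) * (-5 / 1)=-469 / 324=-1.45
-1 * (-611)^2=-373321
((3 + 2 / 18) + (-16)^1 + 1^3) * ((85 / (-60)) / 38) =1819 / 4104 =0.44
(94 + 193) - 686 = -399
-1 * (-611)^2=-373321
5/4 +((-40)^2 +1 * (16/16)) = 6409/4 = 1602.25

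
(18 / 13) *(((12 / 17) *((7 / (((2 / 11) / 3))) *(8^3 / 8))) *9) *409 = 5877349632 / 221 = 26594342.23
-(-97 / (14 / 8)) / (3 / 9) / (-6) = -194 / 7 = -27.71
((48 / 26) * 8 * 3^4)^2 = 241864704 / 169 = 1431152.09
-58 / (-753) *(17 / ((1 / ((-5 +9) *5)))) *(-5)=-98600 / 753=-130.94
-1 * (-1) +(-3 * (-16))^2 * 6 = 13825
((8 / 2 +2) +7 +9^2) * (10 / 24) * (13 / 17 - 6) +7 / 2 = -10279 / 51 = -201.55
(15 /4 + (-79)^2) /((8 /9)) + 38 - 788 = 200811 /32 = 6275.34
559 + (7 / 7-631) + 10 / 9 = -629 / 9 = -69.89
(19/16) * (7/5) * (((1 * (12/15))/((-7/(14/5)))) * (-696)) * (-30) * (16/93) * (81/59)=-119968128/45725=-2623.69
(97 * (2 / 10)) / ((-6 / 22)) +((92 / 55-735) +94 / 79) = -10470634 / 13035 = -803.27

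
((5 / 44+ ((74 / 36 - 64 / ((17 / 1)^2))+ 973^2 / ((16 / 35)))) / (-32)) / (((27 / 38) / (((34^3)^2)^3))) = -897559959583061299736147745037032448 / 2673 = -335787489555952599976112100000000.00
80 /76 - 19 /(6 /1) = -2.11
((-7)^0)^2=1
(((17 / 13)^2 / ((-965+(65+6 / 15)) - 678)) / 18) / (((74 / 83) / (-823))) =5806265 / 104450112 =0.06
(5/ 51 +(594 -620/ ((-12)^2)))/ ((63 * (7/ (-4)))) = -360953/ 67473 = -5.35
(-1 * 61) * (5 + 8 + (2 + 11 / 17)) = -16226 / 17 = -954.47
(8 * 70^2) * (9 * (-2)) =-705600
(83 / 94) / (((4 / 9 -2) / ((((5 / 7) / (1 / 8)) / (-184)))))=3735 / 211876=0.02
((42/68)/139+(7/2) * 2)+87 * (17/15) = 2495433/23630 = 105.60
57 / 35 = 1.63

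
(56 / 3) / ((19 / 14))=784 / 57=13.75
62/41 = 1.51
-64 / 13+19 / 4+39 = 2019 / 52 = 38.83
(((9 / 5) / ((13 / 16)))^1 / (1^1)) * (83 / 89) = 11952 / 5785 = 2.07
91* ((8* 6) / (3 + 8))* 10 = 43680 / 11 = 3970.91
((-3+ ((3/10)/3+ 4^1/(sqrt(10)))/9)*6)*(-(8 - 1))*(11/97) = 20713/1455 - 308*sqrt(10)/1455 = 13.57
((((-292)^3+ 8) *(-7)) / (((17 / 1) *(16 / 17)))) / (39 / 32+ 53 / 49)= 17079396880 / 3607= 4735069.83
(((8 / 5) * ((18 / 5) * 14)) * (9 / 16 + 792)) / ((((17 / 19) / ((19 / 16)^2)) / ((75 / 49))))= 154177.55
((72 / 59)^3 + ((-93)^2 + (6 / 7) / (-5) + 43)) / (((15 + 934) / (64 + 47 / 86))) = 1906013038973 / 3223423405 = 591.30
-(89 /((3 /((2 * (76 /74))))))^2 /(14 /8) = -183006784 /86247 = -2121.89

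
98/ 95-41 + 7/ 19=-198/ 5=-39.60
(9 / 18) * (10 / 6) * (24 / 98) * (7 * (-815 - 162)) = -9770 / 7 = -1395.71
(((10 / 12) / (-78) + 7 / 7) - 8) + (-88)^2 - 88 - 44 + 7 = 3562411 / 468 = 7611.99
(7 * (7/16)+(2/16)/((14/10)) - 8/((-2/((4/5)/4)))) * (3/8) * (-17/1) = -112863/4480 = -25.19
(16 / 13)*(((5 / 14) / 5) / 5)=8 / 455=0.02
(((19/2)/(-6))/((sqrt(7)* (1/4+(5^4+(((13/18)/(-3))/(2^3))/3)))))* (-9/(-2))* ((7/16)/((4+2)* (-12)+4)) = 4617* sqrt(7)/440809184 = 0.00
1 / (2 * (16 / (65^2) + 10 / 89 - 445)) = -376025 / 334574902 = -0.00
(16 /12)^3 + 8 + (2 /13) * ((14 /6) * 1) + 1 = 4117 /351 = 11.73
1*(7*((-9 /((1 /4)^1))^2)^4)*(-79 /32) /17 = -48752305588224 /17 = -2867782681660.24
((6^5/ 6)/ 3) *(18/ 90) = 432/ 5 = 86.40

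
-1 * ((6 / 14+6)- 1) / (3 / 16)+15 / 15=-587 / 21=-27.95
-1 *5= -5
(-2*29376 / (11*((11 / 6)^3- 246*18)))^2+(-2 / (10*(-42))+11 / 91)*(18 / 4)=58098400509498483 / 28699337296855940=2.02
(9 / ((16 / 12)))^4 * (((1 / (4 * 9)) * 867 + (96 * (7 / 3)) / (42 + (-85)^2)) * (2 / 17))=372513746097 / 63251968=5889.36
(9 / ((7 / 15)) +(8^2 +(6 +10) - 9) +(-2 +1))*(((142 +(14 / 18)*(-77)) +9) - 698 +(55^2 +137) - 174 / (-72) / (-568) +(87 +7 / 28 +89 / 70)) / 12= 236498986375 / 12023424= 19669.85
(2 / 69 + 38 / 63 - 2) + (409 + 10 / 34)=407.93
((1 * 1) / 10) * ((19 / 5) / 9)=19 / 450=0.04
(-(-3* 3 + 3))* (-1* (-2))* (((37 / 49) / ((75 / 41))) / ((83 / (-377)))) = -2287636 / 101675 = -22.50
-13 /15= -0.87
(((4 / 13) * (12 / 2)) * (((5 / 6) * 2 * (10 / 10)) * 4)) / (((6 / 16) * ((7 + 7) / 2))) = 1280 / 273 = 4.69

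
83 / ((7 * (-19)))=-83 / 133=-0.62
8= 8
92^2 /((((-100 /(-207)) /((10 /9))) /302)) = 29395472 /5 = 5879094.40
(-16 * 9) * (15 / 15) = -144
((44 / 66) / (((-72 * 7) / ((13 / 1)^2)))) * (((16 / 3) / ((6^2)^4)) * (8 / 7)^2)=-169 / 182284263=-0.00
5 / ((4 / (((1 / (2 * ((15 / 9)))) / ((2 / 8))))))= 3 / 2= 1.50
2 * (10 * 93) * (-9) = -16740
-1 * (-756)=756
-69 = -69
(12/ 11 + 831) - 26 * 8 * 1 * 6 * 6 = -73215/ 11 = -6655.91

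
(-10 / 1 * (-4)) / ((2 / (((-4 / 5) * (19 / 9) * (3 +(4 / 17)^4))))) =-76248976 / 751689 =-101.44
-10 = -10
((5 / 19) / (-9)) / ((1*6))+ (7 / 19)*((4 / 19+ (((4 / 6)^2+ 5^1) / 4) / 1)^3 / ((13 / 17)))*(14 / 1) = 1034640696155 / 39521667744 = 26.18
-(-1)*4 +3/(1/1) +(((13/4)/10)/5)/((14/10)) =1973/280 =7.05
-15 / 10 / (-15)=1 / 10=0.10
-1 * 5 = -5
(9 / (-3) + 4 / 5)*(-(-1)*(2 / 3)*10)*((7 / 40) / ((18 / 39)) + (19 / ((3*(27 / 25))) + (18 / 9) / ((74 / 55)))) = -20386399 / 179820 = -113.37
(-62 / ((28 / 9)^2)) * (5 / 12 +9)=-94581 / 1568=-60.32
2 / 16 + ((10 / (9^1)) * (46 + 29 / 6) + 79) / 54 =15361 / 5832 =2.63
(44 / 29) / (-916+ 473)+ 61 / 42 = 781819 / 539574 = 1.45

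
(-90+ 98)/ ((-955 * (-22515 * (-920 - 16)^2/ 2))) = 1/ 1177353929700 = 0.00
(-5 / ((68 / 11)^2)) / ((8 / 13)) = -7865 / 36992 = -0.21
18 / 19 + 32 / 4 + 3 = 11.95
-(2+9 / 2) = -6.50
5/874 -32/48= -1733/2622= -0.66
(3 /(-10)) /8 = -3 /80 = -0.04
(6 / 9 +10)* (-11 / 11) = -32 / 3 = -10.67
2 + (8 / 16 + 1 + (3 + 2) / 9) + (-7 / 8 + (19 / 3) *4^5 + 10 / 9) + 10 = 51997 / 8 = 6499.62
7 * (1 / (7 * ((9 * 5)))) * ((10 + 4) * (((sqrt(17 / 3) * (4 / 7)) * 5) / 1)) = 2.12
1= 1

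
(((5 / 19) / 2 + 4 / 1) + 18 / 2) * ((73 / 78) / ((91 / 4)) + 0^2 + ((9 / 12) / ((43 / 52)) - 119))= -4494878228 / 2899533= -1550.21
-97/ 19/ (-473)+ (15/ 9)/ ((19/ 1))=2656/ 26961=0.10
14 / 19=0.74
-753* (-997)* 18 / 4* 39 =263510091 / 2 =131755045.50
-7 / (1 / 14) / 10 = -49 / 5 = -9.80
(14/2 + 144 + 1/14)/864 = 235/1344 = 0.17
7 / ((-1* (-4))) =1.75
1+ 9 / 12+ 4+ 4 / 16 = 6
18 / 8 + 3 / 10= 51 / 20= 2.55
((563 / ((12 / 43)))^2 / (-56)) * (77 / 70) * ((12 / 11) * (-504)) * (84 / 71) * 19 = 701532590157 / 710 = 988074070.64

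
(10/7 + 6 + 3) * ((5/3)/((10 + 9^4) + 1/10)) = 3650/1379931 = 0.00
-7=-7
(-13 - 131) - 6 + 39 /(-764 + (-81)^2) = -869511 /5797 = -149.99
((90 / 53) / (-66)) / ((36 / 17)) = -85 / 6996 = -0.01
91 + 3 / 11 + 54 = 1598 / 11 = 145.27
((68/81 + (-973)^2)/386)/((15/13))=996906521/468990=2125.65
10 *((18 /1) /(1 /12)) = 2160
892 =892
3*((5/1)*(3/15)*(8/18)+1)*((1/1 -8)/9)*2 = -182/27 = -6.74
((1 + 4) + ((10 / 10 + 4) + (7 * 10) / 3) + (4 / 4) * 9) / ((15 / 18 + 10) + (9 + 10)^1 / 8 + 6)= 1016 / 461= 2.20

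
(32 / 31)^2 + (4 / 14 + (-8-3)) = -64907 / 6727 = -9.65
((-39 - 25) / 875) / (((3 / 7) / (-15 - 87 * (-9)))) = -16384 / 125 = -131.07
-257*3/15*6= -1542/5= -308.40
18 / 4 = 9 / 2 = 4.50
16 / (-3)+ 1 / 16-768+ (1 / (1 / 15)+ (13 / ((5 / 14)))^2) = 680027 / 1200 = 566.69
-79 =-79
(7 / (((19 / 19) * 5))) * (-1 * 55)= -77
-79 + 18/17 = -1325/17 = -77.94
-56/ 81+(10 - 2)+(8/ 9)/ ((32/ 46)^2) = 23705/ 2592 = 9.15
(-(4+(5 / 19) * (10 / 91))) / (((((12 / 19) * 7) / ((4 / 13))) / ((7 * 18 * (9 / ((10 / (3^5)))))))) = -45703926 / 5915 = -7726.78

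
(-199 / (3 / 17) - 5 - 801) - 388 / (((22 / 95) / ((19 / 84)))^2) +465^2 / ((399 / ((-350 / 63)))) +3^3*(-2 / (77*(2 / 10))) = -86266887163 / 16221744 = -5317.98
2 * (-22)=-44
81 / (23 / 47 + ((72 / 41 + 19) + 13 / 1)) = 52029 / 21997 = 2.37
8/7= 1.14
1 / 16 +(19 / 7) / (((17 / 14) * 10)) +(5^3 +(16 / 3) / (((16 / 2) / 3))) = 173109 / 1360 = 127.29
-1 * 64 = -64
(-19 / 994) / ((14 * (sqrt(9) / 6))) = -19 / 6958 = -0.00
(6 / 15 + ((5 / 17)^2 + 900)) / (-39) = -1301203 / 56355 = -23.09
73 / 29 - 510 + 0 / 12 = -14717 / 29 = -507.48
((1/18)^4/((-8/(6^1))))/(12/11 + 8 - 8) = -11/1679616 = -0.00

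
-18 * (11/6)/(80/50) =-165/8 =-20.62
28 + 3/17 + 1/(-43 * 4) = 28.17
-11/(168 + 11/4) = -44/683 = -0.06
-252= -252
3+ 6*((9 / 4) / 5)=57 / 10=5.70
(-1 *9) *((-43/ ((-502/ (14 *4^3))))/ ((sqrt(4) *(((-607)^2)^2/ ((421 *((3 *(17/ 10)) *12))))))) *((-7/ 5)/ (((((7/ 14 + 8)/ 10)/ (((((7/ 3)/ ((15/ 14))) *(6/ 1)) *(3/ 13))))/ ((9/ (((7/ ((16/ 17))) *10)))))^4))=19445257595425034462035968/ 6239709497393081382506321921875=0.00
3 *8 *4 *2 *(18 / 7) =3456 / 7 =493.71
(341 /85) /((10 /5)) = 341 /170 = 2.01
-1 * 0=0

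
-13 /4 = -3.25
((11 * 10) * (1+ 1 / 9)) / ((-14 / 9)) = -78.57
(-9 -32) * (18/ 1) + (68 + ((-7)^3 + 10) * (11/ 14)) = -13043/ 14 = -931.64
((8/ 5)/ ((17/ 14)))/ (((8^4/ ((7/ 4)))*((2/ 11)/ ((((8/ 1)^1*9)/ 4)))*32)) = 4851/ 2785280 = 0.00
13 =13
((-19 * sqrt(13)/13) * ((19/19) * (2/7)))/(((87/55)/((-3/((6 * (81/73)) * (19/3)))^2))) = -293095 * sqrt(13)/219316734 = -0.00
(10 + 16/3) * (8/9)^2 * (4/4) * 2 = 5888/243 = 24.23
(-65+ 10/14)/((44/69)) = -15525/154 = -100.81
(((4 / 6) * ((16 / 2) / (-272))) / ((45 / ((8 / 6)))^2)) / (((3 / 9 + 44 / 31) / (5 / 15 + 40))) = -60016 / 151504425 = -0.00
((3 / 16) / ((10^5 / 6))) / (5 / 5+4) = 9 / 4000000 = 0.00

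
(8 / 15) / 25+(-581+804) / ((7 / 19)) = 1588931 / 2625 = 605.31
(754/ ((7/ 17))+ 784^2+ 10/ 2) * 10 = 43154450/ 7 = 6164921.43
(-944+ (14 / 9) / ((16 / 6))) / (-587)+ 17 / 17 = 18365 / 7044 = 2.61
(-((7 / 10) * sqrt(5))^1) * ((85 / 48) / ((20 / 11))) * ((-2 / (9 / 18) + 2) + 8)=-1309 * sqrt(5) / 320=-9.15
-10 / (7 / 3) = -30 / 7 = -4.29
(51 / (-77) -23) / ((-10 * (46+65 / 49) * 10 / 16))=51016 / 637725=0.08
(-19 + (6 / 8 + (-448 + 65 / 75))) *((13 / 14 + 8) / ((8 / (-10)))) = 498625 / 96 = 5194.01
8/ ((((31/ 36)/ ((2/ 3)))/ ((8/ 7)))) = 1536/ 217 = 7.08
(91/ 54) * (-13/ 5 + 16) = 6097/ 270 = 22.58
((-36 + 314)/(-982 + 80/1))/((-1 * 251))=139/113201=0.00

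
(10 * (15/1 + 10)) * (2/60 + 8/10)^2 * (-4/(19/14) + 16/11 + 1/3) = -2271875/11286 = -201.30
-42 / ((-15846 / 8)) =0.02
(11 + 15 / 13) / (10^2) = 79 / 650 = 0.12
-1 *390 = -390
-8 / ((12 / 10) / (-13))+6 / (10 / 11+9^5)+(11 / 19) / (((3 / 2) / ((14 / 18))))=28979012944 / 333218637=86.97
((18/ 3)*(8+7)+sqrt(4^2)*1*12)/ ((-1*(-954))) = 23/ 159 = 0.14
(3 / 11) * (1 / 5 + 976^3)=13945712643 / 55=253558411.69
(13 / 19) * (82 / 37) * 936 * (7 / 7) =997776 / 703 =1419.31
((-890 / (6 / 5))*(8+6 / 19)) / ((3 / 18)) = -703100 / 19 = -37005.26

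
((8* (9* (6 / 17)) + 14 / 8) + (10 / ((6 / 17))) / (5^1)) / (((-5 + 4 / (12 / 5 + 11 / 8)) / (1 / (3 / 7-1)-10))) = 47528609 / 485520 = 97.89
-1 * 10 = -10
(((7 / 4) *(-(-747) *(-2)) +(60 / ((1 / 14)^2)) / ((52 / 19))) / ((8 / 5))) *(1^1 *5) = 5257.57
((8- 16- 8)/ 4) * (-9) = 36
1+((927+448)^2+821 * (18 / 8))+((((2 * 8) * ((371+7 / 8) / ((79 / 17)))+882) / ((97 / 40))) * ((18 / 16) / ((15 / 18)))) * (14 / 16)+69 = 58042491539 / 30652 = 1893595.57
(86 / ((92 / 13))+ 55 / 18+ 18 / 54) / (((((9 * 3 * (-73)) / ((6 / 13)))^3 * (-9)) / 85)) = 2187560 / 1160750877076323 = 0.00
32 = 32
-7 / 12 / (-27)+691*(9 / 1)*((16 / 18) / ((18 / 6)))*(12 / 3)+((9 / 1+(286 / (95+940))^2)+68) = 31912926659 / 4284900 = 7447.76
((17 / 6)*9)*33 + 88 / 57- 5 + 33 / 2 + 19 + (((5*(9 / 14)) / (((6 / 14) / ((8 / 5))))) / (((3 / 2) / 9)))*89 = 415048 / 57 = 7281.54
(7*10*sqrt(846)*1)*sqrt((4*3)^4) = 30240*sqrt(94) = 293187.68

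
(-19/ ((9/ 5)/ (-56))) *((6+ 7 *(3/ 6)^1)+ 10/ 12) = 164920/ 27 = 6108.15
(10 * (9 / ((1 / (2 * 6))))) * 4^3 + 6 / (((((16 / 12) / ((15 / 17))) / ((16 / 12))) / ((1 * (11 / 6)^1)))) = 1175205 / 17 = 69129.71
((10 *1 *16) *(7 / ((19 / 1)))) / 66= 560 / 627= 0.89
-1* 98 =-98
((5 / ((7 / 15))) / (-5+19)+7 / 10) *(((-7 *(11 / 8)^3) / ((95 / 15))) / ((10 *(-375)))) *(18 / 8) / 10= 4300461 / 17024000000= 0.00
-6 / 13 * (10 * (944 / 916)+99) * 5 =-750930 / 2977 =-252.24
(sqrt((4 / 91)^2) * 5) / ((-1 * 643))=-20 / 58513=-0.00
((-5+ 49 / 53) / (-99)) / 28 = 6 / 4081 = 0.00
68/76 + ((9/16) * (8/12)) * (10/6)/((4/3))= 829/608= 1.36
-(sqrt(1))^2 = -1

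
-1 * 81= -81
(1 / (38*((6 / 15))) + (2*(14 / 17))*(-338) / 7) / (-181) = 102667 / 233852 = 0.44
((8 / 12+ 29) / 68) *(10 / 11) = 445 / 1122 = 0.40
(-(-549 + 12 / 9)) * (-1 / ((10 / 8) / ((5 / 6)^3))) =-41075 / 162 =-253.55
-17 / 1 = -17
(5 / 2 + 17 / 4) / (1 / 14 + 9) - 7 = -1589 / 254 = -6.26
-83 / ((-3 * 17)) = 83 / 51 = 1.63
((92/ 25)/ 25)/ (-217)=-92/ 135625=-0.00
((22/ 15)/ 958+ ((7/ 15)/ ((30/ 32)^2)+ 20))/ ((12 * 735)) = 33193343/ 14258632500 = 0.00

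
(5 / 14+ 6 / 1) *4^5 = 45568 / 7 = 6509.71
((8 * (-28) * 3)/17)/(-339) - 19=-36275/1921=-18.88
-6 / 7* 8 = -48 / 7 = -6.86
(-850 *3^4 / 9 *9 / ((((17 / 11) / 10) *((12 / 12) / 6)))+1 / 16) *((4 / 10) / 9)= -42767999 / 360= -118800.00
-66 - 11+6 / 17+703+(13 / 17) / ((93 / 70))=991174 / 1581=626.93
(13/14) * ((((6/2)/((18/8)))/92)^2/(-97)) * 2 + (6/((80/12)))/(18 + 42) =9695557/646543800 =0.01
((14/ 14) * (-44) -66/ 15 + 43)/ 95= -27/ 475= -0.06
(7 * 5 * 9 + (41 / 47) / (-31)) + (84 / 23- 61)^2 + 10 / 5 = 2779138789 / 770753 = 3605.75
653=653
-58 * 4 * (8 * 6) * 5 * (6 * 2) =-668160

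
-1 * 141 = -141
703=703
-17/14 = -1.21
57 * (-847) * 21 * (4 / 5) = -4055436 / 5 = -811087.20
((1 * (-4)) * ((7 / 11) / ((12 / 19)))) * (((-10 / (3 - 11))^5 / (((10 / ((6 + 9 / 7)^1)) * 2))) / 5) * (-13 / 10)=104975 / 90112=1.16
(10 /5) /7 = 2 /7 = 0.29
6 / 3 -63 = -61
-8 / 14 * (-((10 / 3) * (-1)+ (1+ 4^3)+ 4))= 788 / 21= 37.52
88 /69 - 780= -53732 /69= -778.72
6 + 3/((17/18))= 156/17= 9.18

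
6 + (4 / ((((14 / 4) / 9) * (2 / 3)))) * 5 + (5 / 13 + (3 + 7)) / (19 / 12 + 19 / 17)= 4361646 / 50141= 86.99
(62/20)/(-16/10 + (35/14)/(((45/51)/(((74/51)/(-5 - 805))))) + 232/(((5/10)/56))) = 22599/189411659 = 0.00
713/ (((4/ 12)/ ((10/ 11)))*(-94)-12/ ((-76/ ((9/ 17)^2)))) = -58726245/ 2835202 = -20.71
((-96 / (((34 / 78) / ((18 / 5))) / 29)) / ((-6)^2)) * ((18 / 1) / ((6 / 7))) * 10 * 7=-15960672 / 17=-938863.06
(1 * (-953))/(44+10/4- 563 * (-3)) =-1906/3471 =-0.55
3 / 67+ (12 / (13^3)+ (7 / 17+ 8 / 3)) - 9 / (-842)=19843945037 / 6321019458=3.14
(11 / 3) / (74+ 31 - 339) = -11 / 702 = -0.02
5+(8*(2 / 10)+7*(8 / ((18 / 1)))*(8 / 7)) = 457 / 45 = 10.16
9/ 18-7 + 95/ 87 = -941/ 174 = -5.41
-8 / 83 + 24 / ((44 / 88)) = 47.90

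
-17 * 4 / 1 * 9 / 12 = -51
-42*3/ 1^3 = -126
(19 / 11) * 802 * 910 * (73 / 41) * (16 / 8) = 2024520680 / 451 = 4488959.38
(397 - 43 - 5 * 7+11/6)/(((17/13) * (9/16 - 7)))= -200200/5253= -38.11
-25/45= -5/9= -0.56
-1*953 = -953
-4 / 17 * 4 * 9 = -144 / 17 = -8.47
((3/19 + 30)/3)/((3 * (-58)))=-191/3306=-0.06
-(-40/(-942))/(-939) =0.00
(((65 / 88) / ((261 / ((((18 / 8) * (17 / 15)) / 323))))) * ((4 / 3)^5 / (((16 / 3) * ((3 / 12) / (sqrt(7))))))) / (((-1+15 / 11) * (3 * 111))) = 26 * sqrt(7) / 44586369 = 0.00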